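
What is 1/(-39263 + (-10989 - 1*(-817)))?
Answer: -1/49435 ≈ -2.0229e-5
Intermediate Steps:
1/(-39263 + (-10989 - 1*(-817))) = 1/(-39263 + (-10989 + 817)) = 1/(-39263 - 10172) = 1/(-49435) = -1/49435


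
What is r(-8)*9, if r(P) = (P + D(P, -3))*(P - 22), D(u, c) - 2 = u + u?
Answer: 5940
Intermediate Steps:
D(u, c) = 2 + 2*u (D(u, c) = 2 + (u + u) = 2 + 2*u)
r(P) = (-22 + P)*(2 + 3*P) (r(P) = (P + (2 + 2*P))*(P - 22) = (2 + 3*P)*(-22 + P) = (-22 + P)*(2 + 3*P))
r(-8)*9 = (-44 - 64*(-8) + 3*(-8)²)*9 = (-44 + 512 + 3*64)*9 = (-44 + 512 + 192)*9 = 660*9 = 5940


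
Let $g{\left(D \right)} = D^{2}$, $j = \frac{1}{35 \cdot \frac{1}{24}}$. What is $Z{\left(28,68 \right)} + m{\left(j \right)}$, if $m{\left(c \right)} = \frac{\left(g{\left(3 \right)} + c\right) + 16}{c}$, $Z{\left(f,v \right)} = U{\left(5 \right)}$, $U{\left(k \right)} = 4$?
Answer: $\frac{995}{24} \approx 41.458$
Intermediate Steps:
$Z{\left(f,v \right)} = 4$
$j = \frac{24}{35}$ ($j = \frac{1}{35 \cdot \frac{1}{24}} = \frac{1}{\frac{35}{24}} = \frac{24}{35} \approx 0.68571$)
$m{\left(c \right)} = \frac{25 + c}{c}$ ($m{\left(c \right)} = \frac{\left(3^{2} + c\right) + 16}{c} = \frac{\left(9 + c\right) + 16}{c} = \frac{25 + c}{c}$)
$Z{\left(28,68 \right)} + m{\left(j \right)} = 4 + \frac{25 + \frac{24}{35}}{\frac{24}{35}} = 4 + \frac{35}{24} \cdot \frac{899}{35} = 4 + \frac{899}{24} = \frac{995}{24}$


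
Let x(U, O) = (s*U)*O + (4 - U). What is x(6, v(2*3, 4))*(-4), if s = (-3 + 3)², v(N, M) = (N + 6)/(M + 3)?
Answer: 8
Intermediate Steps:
v(N, M) = (6 + N)/(3 + M)
s = 0 (s = 0² = 0)
x(U, O) = 4 - U (x(U, O) = (0*U)*O + (4 - U) = 0*O + (4 - U) = 0 + (4 - U) = 4 - U)
x(6, v(2*3, 4))*(-4) = (4 - 1*6)*(-4) = (4 - 6)*(-4) = -2*(-4) = 8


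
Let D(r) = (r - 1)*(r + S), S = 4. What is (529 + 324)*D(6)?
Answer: 42650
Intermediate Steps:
D(r) = (-1 + r)*(4 + r) (D(r) = (r - 1)*(r + 4) = (-1 + r)*(4 + r))
(529 + 324)*D(6) = (529 + 324)*(-4 + 6² + 3*6) = 853*(-4 + 36 + 18) = 853*50 = 42650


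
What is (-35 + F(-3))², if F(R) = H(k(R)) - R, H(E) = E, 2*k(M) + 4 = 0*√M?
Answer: 1156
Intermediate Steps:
k(M) = -2 (k(M) = -2 + (0*√M)/2 = -2 + (½)*0 = -2 + 0 = -2)
F(R) = -2 - R
(-35 + F(-3))² = (-35 + (-2 - 1*(-3)))² = (-35 + (-2 + 3))² = (-35 + 1)² = (-34)² = 1156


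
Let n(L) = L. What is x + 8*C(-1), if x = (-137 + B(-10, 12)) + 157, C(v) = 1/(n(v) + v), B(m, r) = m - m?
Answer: 16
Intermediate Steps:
B(m, r) = 0
C(v) = 1/(2*v) (C(v) = 1/(v + v) = 1/(2*v))
x = 20 (x = (-137 + 0) + 157 = -137 + 157 = 20)
x + 8*C(-1) = 20 + 8*((½)/(-1)) = 20 + 8*((½)*(-1)) = 20 + 8*(-½) = 20 - 4 = 16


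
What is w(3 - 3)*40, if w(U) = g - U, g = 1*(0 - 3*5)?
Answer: -600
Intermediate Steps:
g = -15 (g = 1*(0 - 15) = 1*(-15) = -15)
w(U) = -15 - U
w(3 - 3)*40 = (-15 - (3 - 3))*40 = (-15 - 1*0)*40 = (-15 + 0)*40 = -15*40 = -600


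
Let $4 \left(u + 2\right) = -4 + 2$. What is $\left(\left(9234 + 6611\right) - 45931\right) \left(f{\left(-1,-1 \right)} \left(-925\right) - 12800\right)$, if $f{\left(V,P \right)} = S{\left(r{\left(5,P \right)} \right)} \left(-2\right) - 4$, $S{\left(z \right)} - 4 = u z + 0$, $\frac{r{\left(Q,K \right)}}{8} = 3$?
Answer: $3390692200$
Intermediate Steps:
$r{\left(Q,K \right)} = 24$ ($r{\left(Q,K \right)} = 8 \cdot 3 = 24$)
$u = - \frac{5}{2}$ ($u = -2 + \frac{-4 + 2}{4} = -2 + \frac{1}{4} \left(-2\right) = -2 - \frac{1}{2} = - \frac{5}{2} \approx -2.5$)
$S{\left(z \right)} = 4 - \frac{5 z}{2}$ ($S{\left(z \right)} = 4 + \left(- \frac{5 z}{2} + 0\right) = 4 - \frac{5 z}{2}$)
$f{\left(V,P \right)} = 108$ ($f{\left(V,P \right)} = \left(4 - 60\right) \left(-2\right) - 4 = \left(-56\right) \left(-2\right) - 4 = 112 - 4 = 108$)
$\left(\left(9234 + 6611\right) - 45931\right) \left(f{\left(-1,-1 \right)} \left(-925\right) - 12800\right) = \left(\left(9234 + 6611\right) - 45931\right) \left(108 \left(-925\right) - 12800\right) = \left(15845 - 45931\right) \left(-99900 - 12800\right) = \left(-30086\right) \left(-112700\right) = 3390692200$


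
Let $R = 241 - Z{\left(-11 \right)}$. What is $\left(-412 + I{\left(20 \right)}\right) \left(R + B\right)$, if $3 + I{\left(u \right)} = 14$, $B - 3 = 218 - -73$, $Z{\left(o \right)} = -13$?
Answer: $-219748$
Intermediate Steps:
$B = 294$ ($B = 3 + \left(218 - -73\right) = 3 + \left(218 + 73\right) = 3 + 291 = 294$)
$I{\left(u \right)} = 11$ ($I{\left(u \right)} = -3 + 14 = 11$)
$R = 254$ ($R = 241 - -13 = 241 + 13 = 254$)
$\left(-412 + I{\left(20 \right)}\right) \left(R + B\right) = \left(-412 + 11\right) \left(254 + 294\right) = \left(-401\right) 548 = -219748$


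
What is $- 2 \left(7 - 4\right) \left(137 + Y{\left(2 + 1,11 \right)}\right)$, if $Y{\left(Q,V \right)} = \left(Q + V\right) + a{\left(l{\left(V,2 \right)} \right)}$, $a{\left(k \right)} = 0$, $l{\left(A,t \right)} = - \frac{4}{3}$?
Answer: $-906$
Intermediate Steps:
$l{\left(A,t \right)} = - \frac{4}{3}$ ($l{\left(A,t \right)} = \left(-4\right) \frac{1}{3} = - \frac{4}{3}$)
$Y{\left(Q,V \right)} = Q + V$ ($Y{\left(Q,V \right)} = \left(Q + V\right) + 0 = Q + V$)
$- 2 \left(7 - 4\right) \left(137 + Y{\left(2 + 1,11 \right)}\right) = - 2 \left(7 - 4\right) \left(137 + \left(\left(2 + 1\right) + 11\right)\right) = \left(-2\right) 3 \left(137 + \left(3 + 11\right)\right) = - 6 \left(137 + 14\right) = \left(-6\right) 151 = -906$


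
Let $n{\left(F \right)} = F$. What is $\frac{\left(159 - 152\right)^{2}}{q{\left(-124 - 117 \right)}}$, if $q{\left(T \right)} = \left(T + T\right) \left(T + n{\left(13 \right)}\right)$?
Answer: $\frac{49}{109896} \approx 0.00044588$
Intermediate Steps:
$q{\left(T \right)} = 2 T \left(13 + T\right)$ ($q{\left(T \right)} = \left(T + T\right) \left(T + 13\right) = 2 T \left(13 + T\right)$)
$\frac{\left(159 - 152\right)^{2}}{q{\left(-124 - 117 \right)}} = \frac{\left(159 - 152\right)^{2}}{2 \left(-124 - 117\right) \left(13 - 241\right)} = \frac{7^{2}}{2 \left(-241\right) \left(13 - 241\right)} = \frac{49}{2 \left(-241\right) \left(-228\right)} = \frac{49}{109896}$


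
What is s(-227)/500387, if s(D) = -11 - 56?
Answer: -67/500387 ≈ -0.00013390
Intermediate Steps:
s(D) = -67
s(-227)/500387 = -67/500387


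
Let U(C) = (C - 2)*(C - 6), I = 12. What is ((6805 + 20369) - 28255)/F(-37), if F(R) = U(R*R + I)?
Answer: -1081/1896125 ≈ -0.00057011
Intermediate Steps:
U(C) = (-6 + C)*(-2 + C) (U(C) = (-2 + C)*(-6 + C) = (-6 + C)*(-2 + C))
F(R) = -84 + (12 + R²)² - 8*R² (F(R) = 12 + (R*R + 12)² - 8*(R*R + 12) = 12 + (R² + 12)² - 8*(R² + 12) = 12 + (12 + R²)² - 8*(12 + R²) = 12 + (12 + R²)² + (-96 - 8*R²) = -84 + (12 + R²)² - 8*R²)
((6805 + 20369) - 28255)/F(-37) = ((6805 + 20369) - 28255)/(60 + (-37)⁴ + 16*(-37)²) = (27174 - 28255)/(60 + 1874161 + 16*1369) = -1081/(60 + 1874161 + 21904) = -1081/1896125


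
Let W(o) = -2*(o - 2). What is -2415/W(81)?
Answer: 2415/158 ≈ 15.285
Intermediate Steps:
W(o) = 4 - 2*o (W(o) = -2*(-2 + o) = 4 - 2*o)
-2415/W(81) = -2415/(4 - 2*81) = -2415/(4 - 162) = -2415/(-158) = -2415*(-1/158) = 2415/158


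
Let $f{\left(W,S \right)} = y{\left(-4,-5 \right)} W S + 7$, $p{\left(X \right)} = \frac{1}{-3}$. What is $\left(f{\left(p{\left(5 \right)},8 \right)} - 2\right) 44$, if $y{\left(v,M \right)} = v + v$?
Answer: $\frac{3476}{3} \approx 1158.7$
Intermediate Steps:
$y{\left(v,M \right)} = 2 v$
$p{\left(X \right)} = - \frac{1}{3}$
$f{\left(W,S \right)} = 7 - 8 S W$ ($f{\left(W,S \right)} = 2 \left(-4\right) W S + 7 = - 8 W S + 7 = - 8 S W + 7 = 7 - 8 S W$)
$\left(f{\left(p{\left(5 \right)},8 \right)} - 2\right) 44 = \left(\left(7 - 64 \left(- \frac{1}{3}\right)\right) - 2\right) 44 = \left(\left(7 + \frac{64}{3}\right) - 2\right) 44 = \left(\frac{85}{3} - 2\right) 44 = \frac{79}{3} \cdot 44 = \frac{3476}{3}$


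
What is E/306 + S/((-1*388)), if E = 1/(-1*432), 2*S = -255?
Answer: 4213523/12822624 ≈ 0.32860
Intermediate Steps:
S = -255/2 (S = (½)*(-255) = -255/2 ≈ -127.50)
E = -1/432 (E = 1/(-432) = -1/432 ≈ -0.0023148)
E/306 + S/((-1*388)) = -1/432/306 - 255/(2*((-1*388))) = -1/432*1/306 - 255/2/(-388) = -1/132192 - 255/2*(-1/388) = -1/132192 + 255/776 = 4213523/12822624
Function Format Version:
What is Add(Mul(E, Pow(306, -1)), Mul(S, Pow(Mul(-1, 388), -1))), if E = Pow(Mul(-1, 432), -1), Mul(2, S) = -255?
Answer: Rational(4213523, 12822624) ≈ 0.32860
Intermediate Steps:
S = Rational(-255, 2) (S = Mul(Rational(1, 2), -255) = Rational(-255, 2) ≈ -127.50)
E = Rational(-1, 432) (E = Pow(-432, -1) = Rational(-1, 432) ≈ -0.0023148)
Add(Mul(E, Pow(306, -1)), Mul(S, Pow(Mul(-1, 388), -1))) = Add(Mul(Rational(-1, 432), Pow(306, -1)), Mul(Rational(-255, 2), Pow(Mul(-1, 388), -1))) = Add(Mul(Rational(-1, 432), Rational(1, 306)), Mul(Rational(-255, 2), Pow(-388, -1))) = Add(Rational(-1, 132192), Mul(Rational(-255, 2), Rational(-1, 388))) = Add(Rational(-1, 132192), Rational(255, 776)) = Rational(4213523, 12822624)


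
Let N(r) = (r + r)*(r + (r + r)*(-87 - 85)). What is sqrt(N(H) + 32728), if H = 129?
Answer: I*sqrt(11382998) ≈ 3373.9*I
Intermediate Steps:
N(r) = -686*r**2 (N(r) = (2*r)*(r + (2*r)*(-172)) = (2*r)*(r - 344*r) = (2*r)*(-343*r) = -686*r**2)
sqrt(N(H) + 32728) = sqrt(-686*129**2 + 32728) = sqrt(-686*16641 + 32728) = sqrt(-11415726 + 32728) = sqrt(-11382998) = I*sqrt(11382998)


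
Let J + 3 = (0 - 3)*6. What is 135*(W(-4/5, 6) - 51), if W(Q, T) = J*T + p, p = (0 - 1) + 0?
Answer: -24030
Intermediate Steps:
J = -21 (J = -3 + (0 - 3)*6 = -3 - 3*6 = -3 - 18 = -21)
p = -1 (p = -1 + 0 = -1)
W(Q, T) = -1 - 21*T (W(Q, T) = -21*T - 1 = -1 - 21*T)
135*(W(-4/5, 6) - 51) = 135*((-1 - 21*6) - 51) = 135*((-1 - 126) - 51) = 135*(-127 - 51) = 135*(-178) = -24030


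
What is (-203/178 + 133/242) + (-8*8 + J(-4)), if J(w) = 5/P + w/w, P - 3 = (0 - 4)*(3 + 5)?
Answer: -19913335/312301 ≈ -63.763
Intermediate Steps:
P = -29 (P = 3 + (0 - 4)*(3 + 5) = 3 - 4*8 = 3 - 32 = -29)
J(w) = 24/29 (J(w) = 5/(-29) + w/w = 5*(-1/29) + 1 = -5/29 + 1 = 24/29)
(-203/178 + 133/242) + (-8*8 + J(-4)) = (-203/178 + 133/242) + (-8*8 + 24/29) = (-203*1/178 + 133*(1/242)) + (-64 + 24/29) = (-203/178 + 133/242) - 1832/29 = -6363/10769 - 1832/29 = -19913335/312301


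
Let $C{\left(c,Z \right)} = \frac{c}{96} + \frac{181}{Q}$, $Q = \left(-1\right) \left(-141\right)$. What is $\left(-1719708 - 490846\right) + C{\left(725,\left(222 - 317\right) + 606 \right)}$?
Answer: $- \frac{3324659927}{1504} \approx -2.2105 \cdot 10^{6}$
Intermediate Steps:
$Q = 141$
$C{\left(c,Z \right)} = \frac{181}{141} + \frac{c}{96}$ ($C{\left(c,Z \right)} = \frac{c}{96} + \frac{181}{141} = \frac{181}{141} + \frac{c}{96}$)
$\left(-1719708 - 490846\right) + C{\left(725,\left(222 - 317\right) + 606 \right)} = \left(-1719708 - 490846\right) + \left(\frac{181}{141} + \frac{1}{96} \cdot 725\right) = -2210554 + \left(\frac{181}{141} + \frac{725}{96}\right) = -2210554 + \frac{13289}{1504} = - \frac{3324659927}{1504}$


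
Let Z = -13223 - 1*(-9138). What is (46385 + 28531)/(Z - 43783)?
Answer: -6243/3989 ≈ -1.5651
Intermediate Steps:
Z = -4085 (Z = -13223 + 9138 = -4085)
(46385 + 28531)/(Z - 43783) = (46385 + 28531)/(-4085 - 43783) = 74916/(-47868) = 74916*(-1/47868) = -6243/3989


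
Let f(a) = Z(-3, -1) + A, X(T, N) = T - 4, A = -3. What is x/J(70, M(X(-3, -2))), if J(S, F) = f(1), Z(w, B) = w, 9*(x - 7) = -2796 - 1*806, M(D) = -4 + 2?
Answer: 3539/54 ≈ 65.537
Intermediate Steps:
X(T, N) = -4 + T
M(D) = -2
x = -3539/9 (x = 7 + (-2796 - 1*806)/9 = 7 + (-2796 - 806)/9 = 7 + (⅑)*(-3602) = 7 - 3602/9 = -3539/9 ≈ -393.22)
f(a) = -6 (f(a) = -3 - 3 = -6)
J(S, F) = -6
x/J(70, M(X(-3, -2))) = -3539/9/(-6) = -3539/9*(-⅙) = 3539/54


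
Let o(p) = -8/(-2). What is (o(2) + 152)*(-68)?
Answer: -10608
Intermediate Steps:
o(p) = 4 (o(p) = -8*(-½) = 4)
(o(2) + 152)*(-68) = (4 + 152)*(-68) = 156*(-68) = -10608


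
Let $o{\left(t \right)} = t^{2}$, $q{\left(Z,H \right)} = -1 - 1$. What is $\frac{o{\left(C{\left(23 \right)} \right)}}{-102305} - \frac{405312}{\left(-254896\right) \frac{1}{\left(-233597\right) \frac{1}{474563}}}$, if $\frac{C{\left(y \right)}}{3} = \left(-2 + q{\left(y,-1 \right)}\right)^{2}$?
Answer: $- \frac{622806556269732}{773452721867665} \approx -0.80523$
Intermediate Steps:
$q{\left(Z,H \right)} = -2$
$C{\left(y \right)} = 48$ ($C{\left(y \right)} = 3 \left(-2 - 2\right)^{2} = 3 \left(-4\right)^{2} = 3 \cdot 16 = 48$)
$\frac{o{\left(C{\left(23 \right)} \right)}}{-102305} - \frac{405312}{\left(-254896\right) \frac{1}{\left(-233597\right) \frac{1}{474563}}} = \frac{48^{2}}{-102305} - \frac{405312}{\left(-254896\right) \frac{1}{\left(-233597\right) \frac{1}{474563}}} = 2304 \left(- \frac{1}{102305}\right) - \frac{405312}{\left(-254896\right) \frac{1}{\left(-233597\right) \frac{1}{474563}}} = - \frac{2304}{102305} - \frac{405312}{\left(-254896\right) \frac{1}{- \frac{233597}{474563}}} = - \frac{2304}{102305} - \frac{405312}{\left(-254896\right) \left(- \frac{474563}{233597}\right)} = - \frac{2304}{102305} - \frac{405312}{\frac{120964210448}{233597}} = - \frac{2304}{102305} - \frac{5917479204}{7560263153} = - \frac{622806556269732}{773452721867665}$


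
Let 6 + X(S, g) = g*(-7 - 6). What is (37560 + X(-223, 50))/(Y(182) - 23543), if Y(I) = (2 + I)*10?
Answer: -36904/21703 ≈ -1.7004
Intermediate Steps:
X(S, g) = -6 - 13*g (X(S, g) = -6 + g*(-7 - 6) = -6 + g*(-13) = -6 - 13*g)
Y(I) = 20 + 10*I
(37560 + X(-223, 50))/(Y(182) - 23543) = (37560 + (-6 - 13*50))/((20 + 10*182) - 23543) = (37560 + (-6 - 650))/((20 + 1820) - 23543) = (37560 - 656)/(1840 - 23543) = 36904/(-21703) = 36904*(-1/21703) = -36904/21703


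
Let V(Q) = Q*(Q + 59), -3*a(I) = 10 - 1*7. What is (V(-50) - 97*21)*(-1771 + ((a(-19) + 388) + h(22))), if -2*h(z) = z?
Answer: 3469365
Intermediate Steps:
a(I) = -1 (a(I) = -(10 - 1*7)/3 = -(10 - 7)/3 = -⅓*3 = -1)
V(Q) = Q*(59 + Q)
h(z) = -z/2
(V(-50) - 97*21)*(-1771 + ((a(-19) + 388) + h(22))) = (-50*(59 - 50) - 97*21)*(-1771 + ((-1 + 388) - ½*22)) = (-50*9 - 2037)*(-1771 + (387 - 11)) = (-450 - 2037)*(-1771 + 376) = -2487*(-1395) = 3469365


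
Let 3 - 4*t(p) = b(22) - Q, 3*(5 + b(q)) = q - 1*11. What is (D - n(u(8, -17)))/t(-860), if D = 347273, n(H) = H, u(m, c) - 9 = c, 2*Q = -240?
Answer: -4167372/347 ≈ -12010.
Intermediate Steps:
Q = -120 (Q = (½)*(-240) = -120)
u(m, c) = 9 + c
b(q) = -26/3 + q/3 (b(q) = -5 + (q - 1*11)/3 = -5 + (q - 11)/3 = -5 + (-11 + q)/3 = -5 + (-11/3 + q/3) = -26/3 + q/3)
t(p) = -347/12 (t(p) = ¾ - ((-26/3 + (⅓)*22) - 1*(-120))/4 = ¾ - ((-26/3 + 22/3) + 120)/4 = ¾ - (-4/3 + 120)/4 = ¾ - ¼*356/3 = ¾ - 89/3 = -347/12)
(D - n(u(8, -17)))/t(-860) = (347273 - (9 - 17))/(-347/12) = (347273 - 1*(-8))*(-12/347) = (347273 + 8)*(-12/347) = 347281*(-12/347) = -4167372/347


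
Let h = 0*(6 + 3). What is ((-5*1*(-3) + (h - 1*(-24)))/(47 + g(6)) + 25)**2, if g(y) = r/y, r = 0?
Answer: 1473796/2209 ≈ 667.18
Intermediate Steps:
h = 0 (h = 0*9 = 0)
g(y) = 0 (g(y) = 0/y = 0)
((-5*1*(-3) + (h - 1*(-24)))/(47 + g(6)) + 25)**2 = ((-5*1*(-3) + (0 - 1*(-24)))/(47 + 0) + 25)**2 = ((-5*(-3) + (0 + 24))/47 + 25)**2 = ((15 + 24)*(1/47) + 25)**2 = (39*(1/47) + 25)**2 = (39/47 + 25)**2 = (1214/47)**2 = 1473796/2209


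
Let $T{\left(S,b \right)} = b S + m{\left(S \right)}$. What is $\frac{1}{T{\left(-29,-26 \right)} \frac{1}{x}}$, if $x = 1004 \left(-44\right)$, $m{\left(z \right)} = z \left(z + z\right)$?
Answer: $- \frac{11044}{609} \approx -18.135$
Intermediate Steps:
$m{\left(z \right)} = 2 z^{2}$ ($m{\left(z \right)} = z 2 z = 2 z^{2}$)
$T{\left(S,b \right)} = 2 S^{2} + S b$ ($T{\left(S,b \right)} = b S + 2 S^{2} = S b + 2 S^{2} = 2 S^{2} + S b$)
$x = -44176$
$\frac{1}{T{\left(-29,-26 \right)} \frac{1}{x}} = \frac{1}{- 29 \left(-26 + 2 \left(-29\right)\right) \frac{1}{-44176}} = \frac{1}{- 29 \left(-26 - 58\right) \left(- \frac{1}{44176}\right)} = \frac{1}{\left(-29\right) \left(-84\right) \left(- \frac{1}{44176}\right)} = \frac{1}{2436 \left(- \frac{1}{44176}\right)} = \frac{1}{- \frac{609}{11044}} = - \frac{11044}{609}$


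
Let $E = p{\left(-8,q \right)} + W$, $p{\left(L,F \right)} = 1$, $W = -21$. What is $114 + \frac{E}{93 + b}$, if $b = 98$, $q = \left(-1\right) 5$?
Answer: $\frac{21754}{191} \approx 113.9$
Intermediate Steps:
$q = -5$
$E = -20$ ($E = 1 - 21 = -20$)
$114 + \frac{E}{93 + b} = 114 + \frac{1}{93 + 98} \left(-20\right) = 114 + \frac{1}{191} \left(-20\right) = 114 - \frac{20}{191} = \frac{21754}{191}$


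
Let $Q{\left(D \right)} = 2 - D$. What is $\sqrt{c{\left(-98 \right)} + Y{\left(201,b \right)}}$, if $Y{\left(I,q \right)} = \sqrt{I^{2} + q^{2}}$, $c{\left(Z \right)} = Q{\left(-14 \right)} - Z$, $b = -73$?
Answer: $\sqrt{114 + \sqrt{45730}} \approx 18.107$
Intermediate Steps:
$c{\left(Z \right)} = 16 - Z$ ($c{\left(Z \right)} = \left(2 - -14\right) - Z = \left(2 + 14\right) - Z = 16 - Z$)
$\sqrt{c{\left(-98 \right)} + Y{\left(201,b \right)}} = \sqrt{\left(16 - -98\right) + \sqrt{201^{2} + \left(-73\right)^{2}}} = \sqrt{\left(16 + 98\right) + \sqrt{40401 + 5329}} = \sqrt{114 + \sqrt{45730}}$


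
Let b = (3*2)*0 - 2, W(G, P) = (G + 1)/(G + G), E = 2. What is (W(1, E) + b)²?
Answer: 1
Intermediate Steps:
W(G, P) = (1 + G)/(2*G) (W(G, P) = (1 + G)/((2*G)) = (1 + G)*(1/(2*G)) = (1 + G)/(2*G))
b = -2 (b = 6*0 - 2 = 0 - 2 = -2)
(W(1, E) + b)² = ((½)*(1 + 1)/1 - 2)² = ((½)*1*2 - 2)² = (1 - 2)² = (-1)² = 1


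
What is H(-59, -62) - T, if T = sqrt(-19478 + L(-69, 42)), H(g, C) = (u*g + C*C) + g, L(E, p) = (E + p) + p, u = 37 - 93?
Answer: 7089 - I*sqrt(19463) ≈ 7089.0 - 139.51*I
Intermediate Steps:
u = -56
L(E, p) = E + 2*p
H(g, C) = C**2 - 55*g (H(g, C) = (-56*g + C*C) + g = (-56*g + C**2) + g = (C**2 - 56*g) + g = C**2 - 55*g)
T = I*sqrt(19463) (T = sqrt(-19478 + (-69 + 2*42)) = sqrt(-19478 + (-69 + 84)) = sqrt(-19478 + 15) = sqrt(-19463) = I*sqrt(19463) ≈ 139.51*I)
H(-59, -62) - T = ((-62)**2 - 55*(-59)) - I*sqrt(19463) = (3844 + 3245) - I*sqrt(19463) = 7089 - I*sqrt(19463)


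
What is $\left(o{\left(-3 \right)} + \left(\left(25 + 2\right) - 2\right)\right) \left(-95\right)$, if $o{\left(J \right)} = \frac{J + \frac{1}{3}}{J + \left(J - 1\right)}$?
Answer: $- \frac{50635}{21} \approx -2411.2$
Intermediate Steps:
$o{\left(J \right)} = \frac{\frac{1}{3} + J}{-1 + 2 J}$ ($o{\left(J \right)} = \frac{J + \frac{1}{3}}{J + \left(J - 1\right)} = \frac{\frac{1}{3} + J}{J + \left(-1 + J\right)} = \frac{\frac{1}{3} + J}{-1 + 2 J}$)
$\left(o{\left(-3 \right)} + \left(\left(25 + 2\right) - 2\right)\right) \left(-95\right) = \left(\frac{1 + 3 \left(-3\right)}{3 \left(-1 + 2 \left(-3\right)\right)} + \left(\left(25 + 2\right) - 2\right)\right) \left(-95\right) = \left(\frac{1 - 9}{3 \left(-1 - 6\right)} + \left(27 - 2\right)\right) \left(-95\right) = \left(\frac{1}{3} \frac{1}{-7} \left(-8\right) + 25\right) \left(-95\right) = \left(\frac{1}{3} \left(- \frac{1}{7}\right) \left(-8\right) + 25\right) \left(-95\right) = \left(\frac{8}{21} + 25\right) \left(-95\right) = \frac{533}{21} \left(-95\right) = - \frac{50635}{21}$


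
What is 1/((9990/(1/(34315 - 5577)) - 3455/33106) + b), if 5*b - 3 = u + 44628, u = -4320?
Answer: 165530/47523775907291 ≈ 3.4831e-9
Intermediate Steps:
b = 40311/5 (b = ⅗ + (-4320 + 44628)/5 = ⅗ + (⅕)*40308 = ⅗ + 40308/5 = 40311/5 ≈ 8062.2)
1/((9990/(1/(34315 - 5577)) - 3455/33106) + b) = 1/((9990/(1/(34315 - 5577)) - 3455/33106) + 40311/5) = 1/((9990/(1/28738) - 3455*1/33106) + 40311/5) = 1/((9990/(1/28738) - 3455/33106) + 40311/5) = 1/((9990*28738 - 3455/33106) + 40311/5) = 1/((287092620 - 3455/33106) + 40311/5) = 1/(9504488274265/33106 + 40311/5) = 1/(47523775907291/165530) = 165530/47523775907291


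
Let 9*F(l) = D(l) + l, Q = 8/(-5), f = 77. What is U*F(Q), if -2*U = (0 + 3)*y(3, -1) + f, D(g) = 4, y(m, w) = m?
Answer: -172/15 ≈ -11.467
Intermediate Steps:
Q = -8/5 (Q = 8*(-1/5) = -8/5 ≈ -1.6000)
U = -43 (U = -((0 + 3)*3 + 77)/2 = -(3*3 + 77)/2 = -(9 + 77)/2 = -1/2*86 = -43)
F(l) = 4/9 + l/9 (F(l) = (4 + l)/9 = 4/9 + l/9)
U*F(Q) = -43*(4/9 + (1/9)*(-8/5)) = -43*(4/9 - 8/45) = -43*4/15 = -172/15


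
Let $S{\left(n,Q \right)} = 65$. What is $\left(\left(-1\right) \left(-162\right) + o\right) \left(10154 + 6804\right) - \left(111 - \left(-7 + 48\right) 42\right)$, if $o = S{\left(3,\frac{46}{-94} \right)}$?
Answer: $3851077$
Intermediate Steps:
$o = 65$
$\left(\left(-1\right) \left(-162\right) + o\right) \left(10154 + 6804\right) - \left(111 - \left(-7 + 48\right) 42\right) = \left(\left(-1\right) \left(-162\right) + 65\right) \left(10154 + 6804\right) - \left(111 - \left(-7 + 48\right) 42\right) = \left(162 + 65\right) 16958 + \left(-111 + 41 \cdot 42\right) = 227 \cdot 16958 + \left(-111 + 1722\right) = 3849466 + 1611 = 3851077$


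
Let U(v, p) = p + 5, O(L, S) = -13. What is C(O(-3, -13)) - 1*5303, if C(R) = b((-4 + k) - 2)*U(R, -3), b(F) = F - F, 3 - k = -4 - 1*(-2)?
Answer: -5303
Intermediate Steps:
k = 5 (k = 3 - (-4 - 1*(-2)) = 3 - (-4 + 2) = 3 - 1*(-2) = 3 + 2 = 5)
b(F) = 0
U(v, p) = 5 + p
C(R) = 0 (C(R) = 0*(5 - 3) = 0*2 = 0)
C(O(-3, -13)) - 1*5303 = 0 - 1*5303 = 0 - 5303 = -5303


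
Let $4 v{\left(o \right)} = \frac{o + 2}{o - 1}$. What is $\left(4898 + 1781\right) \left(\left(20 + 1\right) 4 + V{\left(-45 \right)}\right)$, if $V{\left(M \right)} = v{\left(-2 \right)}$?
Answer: $561036$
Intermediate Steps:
$v{\left(o \right)} = \frac{2 + o}{4 \left(-1 + o\right)}$ ($v{\left(o \right)} = \frac{\left(o + 2\right) \frac{1}{o - 1}}{4} = \frac{\left(2 + o\right) \frac{1}{-1 + o}}{4} = \frac{\frac{1}{-1 + o} \left(2 + o\right)}{4} = \frac{2 + o}{4 \left(-1 + o\right)}$)
$V{\left(M \right)} = 0$ ($V{\left(M \right)} = \frac{2 - 2}{4 \left(-1 - 2\right)} = \frac{1}{4} \frac{1}{-3} \cdot 0 = \frac{1}{4} \left(- \frac{1}{3}\right) 0 = 0$)
$\left(4898 + 1781\right) \left(\left(20 + 1\right) 4 + V{\left(-45 \right)}\right) = \left(4898 + 1781\right) \left(\left(20 + 1\right) 4 + 0\right) = 6679 \left(21 \cdot 4 + 0\right) = 6679 \left(84 + 0\right) = 6679 \cdot 84 = 561036$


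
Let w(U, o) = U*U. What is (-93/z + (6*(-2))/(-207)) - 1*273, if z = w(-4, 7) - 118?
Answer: -638183/2346 ≈ -272.03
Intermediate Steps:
w(U, o) = U²
z = -102 (z = (-4)² - 118 = 16 - 118 = -102)
(-93/z + (6*(-2))/(-207)) - 1*273 = (-93/(-102) + (6*(-2))/(-207)) - 1*273 = (-93*(-1/102) - 12*(-1/207)) - 273 = (31/34 + 4/69) - 273 = 2275/2346 - 273 = -638183/2346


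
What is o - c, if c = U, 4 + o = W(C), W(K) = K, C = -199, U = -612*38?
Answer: 23053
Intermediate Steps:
U = -23256
o = -203 (o = -4 - 199 = -203)
c = -23256
o - c = -203 - 1*(-23256) = -203 + 23256 = 23053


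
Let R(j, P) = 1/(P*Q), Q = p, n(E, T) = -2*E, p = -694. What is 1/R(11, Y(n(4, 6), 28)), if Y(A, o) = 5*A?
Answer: 27760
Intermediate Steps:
Q = -694
R(j, P) = -1/(694*P) (R(j, P) = 1/(P*(-694)) = -1/694/P = -1/(694*P))
1/R(11, Y(n(4, 6), 28)) = 1/(-1/(694*(5*(-2*4)))) = 1/(-1/(694*(5*(-8)))) = 1/(-1/694/(-40)) = 1/(-1/694*(-1/40)) = 1/(1/27760) = 27760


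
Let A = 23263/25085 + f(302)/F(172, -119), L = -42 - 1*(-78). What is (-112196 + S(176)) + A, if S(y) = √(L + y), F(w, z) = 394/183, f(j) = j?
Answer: -553746265404/4941745 + 2*√53 ≈ -1.1204e+5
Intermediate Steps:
L = 36 (L = -42 + 78 = 36)
F(w, z) = 394/183 (F(w, z) = 394*(1/183) = 394/183)
S(y) = √(36 + y)
A = 697756616/4941745 (A = 23263/25085 + 302/(394/183) = 23263*(1/25085) + 302*(183/394) = 23263/25085 + 27633/197 = 697756616/4941745 ≈ 141.20)
(-112196 + S(176)) + A = (-112196 + √(36 + 176)) + 697756616/4941745 = (-112196 + √212) + 697756616/4941745 = (-112196 + 2*√53) + 697756616/4941745 = -553746265404/4941745 + 2*√53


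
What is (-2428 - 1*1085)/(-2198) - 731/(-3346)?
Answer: 477187/262661 ≈ 1.8167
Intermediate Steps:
(-2428 - 1*1085)/(-2198) - 731/(-3346) = (-2428 - 1085)*(-1/2198) - 731*(-1/3346) = -3513*(-1/2198) + 731/3346 = 3513/2198 + 731/3346 = 477187/262661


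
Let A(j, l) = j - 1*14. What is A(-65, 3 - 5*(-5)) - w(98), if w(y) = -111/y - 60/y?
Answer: -7571/98 ≈ -77.255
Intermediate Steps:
w(y) = -171/y
A(j, l) = -14 + j (A(j, l) = j - 14 = -14 + j)
A(-65, 3 - 5*(-5)) - w(98) = (-14 - 65) - (-171)/98 = -79 - (-171)/98 = -79 - 1*(-171/98) = -79 + 171/98 = -7571/98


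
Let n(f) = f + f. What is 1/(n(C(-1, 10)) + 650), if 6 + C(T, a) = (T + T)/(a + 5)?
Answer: 15/9566 ≈ 0.0015681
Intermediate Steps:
C(T, a) = -6 + 2*T/(5 + a) (C(T, a) = -6 + (T + T)/(a + 5) = -6 + (2*T)/(5 + a) = -6 + 2*T/(5 + a))
n(f) = 2*f
1/(n(C(-1, 10)) + 650) = 1/(2*(2*(-15 - 1 - 3*10)/(5 + 10)) + 650) = 1/(2*(2*(-15 - 1 - 30)/15) + 650) = 1/(2*(2*(1/15)*(-46)) + 650) = 1/(2*(-92/15) + 650) = 1/(-184/15 + 650) = 1/(9566/15) = 15/9566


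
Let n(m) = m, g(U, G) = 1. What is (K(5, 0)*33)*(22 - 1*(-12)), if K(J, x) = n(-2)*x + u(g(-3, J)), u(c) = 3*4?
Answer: 13464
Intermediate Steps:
u(c) = 12
K(J, x) = 12 - 2*x (K(J, x) = -2*x + 12 = 12 - 2*x)
(K(5, 0)*33)*(22 - 1*(-12)) = ((12 - 2*0)*33)*(22 - 1*(-12)) = ((12 + 0)*33)*(22 + 12) = (12*33)*34 = 396*34 = 13464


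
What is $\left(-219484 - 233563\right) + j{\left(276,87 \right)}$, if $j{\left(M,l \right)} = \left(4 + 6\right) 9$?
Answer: $-452957$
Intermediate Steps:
$j{\left(M,l \right)} = 90$ ($j{\left(M,l \right)} = 10 \cdot 9 = 90$)
$\left(-219484 - 233563\right) + j{\left(276,87 \right)} = \left(-219484 - 233563\right) + 90 = -453047 + 90 = -452957$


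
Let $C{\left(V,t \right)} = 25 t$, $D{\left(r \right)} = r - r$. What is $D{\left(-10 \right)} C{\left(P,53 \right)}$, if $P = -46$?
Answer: $0$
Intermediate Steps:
$D{\left(r \right)} = 0$
$D{\left(-10 \right)} C{\left(P,53 \right)} = 0 \cdot 25 \cdot 53 = 0 \cdot 1325 = 0$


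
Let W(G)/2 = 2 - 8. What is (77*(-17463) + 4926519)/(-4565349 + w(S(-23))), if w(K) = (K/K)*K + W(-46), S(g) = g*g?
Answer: -895467/1141208 ≈ -0.78467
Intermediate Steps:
W(G) = -12 (W(G) = 2*(2 - 8) = 2*(-6) = -12)
S(g) = g**2
w(K) = -12 + K (w(K) = (K/K)*K - 12 = 1*K - 12 = K - 12 = -12 + K)
(77*(-17463) + 4926519)/(-4565349 + w(S(-23))) = (77*(-17463) + 4926519)/(-4565349 + (-12 + (-23)**2)) = (-1344651 + 4926519)/(-4565349 + (-12 + 529)) = 3581868/(-4565349 + 517) = 3581868/(-4564832) = 3581868*(-1/4564832) = -895467/1141208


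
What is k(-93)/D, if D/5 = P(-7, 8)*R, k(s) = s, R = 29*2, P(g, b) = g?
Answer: 93/2030 ≈ 0.045813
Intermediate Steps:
R = 58
D = -2030 (D = 5*(-7*58) = 5*(-406) = -2030)
k(-93)/D = -93/(-2030) = -93*(-1/2030) = 93/2030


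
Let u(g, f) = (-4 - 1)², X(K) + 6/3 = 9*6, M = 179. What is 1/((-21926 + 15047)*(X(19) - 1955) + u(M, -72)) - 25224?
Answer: -330201380687/13090762 ≈ -25224.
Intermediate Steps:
X(K) = 52 (X(K) = -2 + 9*6 = -2 + 54 = 52)
u(g, f) = 25 (u(g, f) = (-5)² = 25)
1/((-21926 + 15047)*(X(19) - 1955) + u(M, -72)) - 25224 = 1/((-21926 + 15047)*(52 - 1955) + 25) - 25224 = 1/(-6879*(-1903) + 25) - 25224 = 1/(13090737 + 25) - 25224 = 1/13090762 - 25224 = -330201380687/13090762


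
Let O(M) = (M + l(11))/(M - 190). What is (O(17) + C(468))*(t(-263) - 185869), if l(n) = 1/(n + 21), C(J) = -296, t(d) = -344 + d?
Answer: 76417911419/1384 ≈ 5.5215e+7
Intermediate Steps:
l(n) = 1/(21 + n)
O(M) = (1/32 + M)/(-190 + M) (O(M) = (M + 1/(21 + 11))/(M - 190) = (M + 1/32)/(-190 + M) = (1/32 + M)/(-190 + M))
(O(17) + C(468))*(t(-263) - 185869) = ((1/32 + 17)/(-190 + 17) - 296)*((-344 - 263) - 185869) = ((545/32)/(-173) - 296)*(-607 - 185869) = (-1/173*545/32 - 296)*(-186476) = (-545/5536 - 296)*(-186476) = -1639201/5536*(-186476) = 76417911419/1384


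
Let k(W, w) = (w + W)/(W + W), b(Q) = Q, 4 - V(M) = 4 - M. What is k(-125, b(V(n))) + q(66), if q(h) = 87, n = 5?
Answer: 2187/25 ≈ 87.480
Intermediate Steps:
V(M) = M (V(M) = 4 - (4 - M) = 4 + (-4 + M) = M)
k(W, w) = (W + w)/(2*W) (k(W, w) = (W + w)/((2*W)) = (W + w)*(1/(2*W)) = (W + w)/(2*W))
k(-125, b(V(n))) + q(66) = (½)*(-125 + 5)/(-125) + 87 = (½)*(-1/125)*(-120) + 87 = 12/25 + 87 = 2187/25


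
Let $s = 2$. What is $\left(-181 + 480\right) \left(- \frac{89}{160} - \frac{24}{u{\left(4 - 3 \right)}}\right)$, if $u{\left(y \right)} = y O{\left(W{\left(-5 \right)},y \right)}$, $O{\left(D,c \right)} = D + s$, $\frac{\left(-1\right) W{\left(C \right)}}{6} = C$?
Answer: $- \frac{62491}{160} \approx -390.57$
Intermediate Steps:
$W{\left(C \right)} = - 6 C$
$O{\left(D,c \right)} = 2 + D$ ($O{\left(D,c \right)} = D + 2 = 2 + D$)
$u{\left(y \right)} = 32 y$ ($u{\left(y \right)} = y \left(2 - -30\right) = y \left(2 + 30\right) = y 32 = 32 y$)
$\left(-181 + 480\right) \left(- \frac{89}{160} - \frac{24}{u{\left(4 - 3 \right)}}\right) = \left(-181 + 480\right) \left(- \frac{89}{160} - \frac{24}{32 \left(4 - 3\right)}\right) = 299 \left(\left(-89\right) \frac{1}{160} - \frac{24}{32 \left(4 - 3\right)}\right) = 299 \left(- \frac{89}{160} - \frac{24}{32 \cdot 1}\right) = 299 \left(- \frac{89}{160} - \frac{24}{32}\right) = 299 \left(- \frac{89}{160} - \frac{3}{4}\right) = 299 \left(- \frac{209}{160}\right) = - \frac{62491}{160}$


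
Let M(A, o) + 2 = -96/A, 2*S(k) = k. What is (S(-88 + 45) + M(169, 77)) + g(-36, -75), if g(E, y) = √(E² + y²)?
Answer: -8135/338 + 3*√769 ≈ 59.125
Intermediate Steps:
S(k) = k/2
M(A, o) = -2 - 96/A
(S(-88 + 45) + M(169, 77)) + g(-36, -75) = ((-88 + 45)/2 + (-2 - 96/169)) + √((-36)² + (-75)²) = ((½)*(-43) + (-2 - 96*1/169)) + √(1296 + 5625) = (-43/2 + (-2 - 96/169)) + √6921 = (-43/2 - 434/169) + 3*√769 = -8135/338 + 3*√769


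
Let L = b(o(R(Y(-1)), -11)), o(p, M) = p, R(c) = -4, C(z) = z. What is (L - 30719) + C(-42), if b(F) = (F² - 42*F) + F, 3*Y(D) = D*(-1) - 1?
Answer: -30581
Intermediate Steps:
Y(D) = -⅓ - D/3 (Y(D) = (D*(-1) - 1)/3 = (-D - 1)/3 = (-1 - D)/3 = -⅓ - D/3)
b(F) = F² - 41*F
L = 180 (L = -4*(-41 - 4) = -4*(-45) = 180)
(L - 30719) + C(-42) = (180 - 30719) - 42 = -30539 - 42 = -30581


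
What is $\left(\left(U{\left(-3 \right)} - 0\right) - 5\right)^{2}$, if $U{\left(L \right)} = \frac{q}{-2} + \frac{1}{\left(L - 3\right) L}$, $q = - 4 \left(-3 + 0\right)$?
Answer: $\frac{38809}{324} \approx 119.78$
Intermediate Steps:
$q = 12$ ($q = \left(-4\right) \left(-3\right) = 12$)
$U{\left(L \right)} = -6 + \frac{1}{L \left(-3 + L\right)}$ ($U{\left(L \right)} = \frac{12}{-2} + \frac{1}{\left(L - 3\right) L} = 12 \left(- \frac{1}{2}\right) + \frac{1}{\left(-3 + L\right) L} = -6 + \frac{1}{L \left(-3 + L\right)}$)
$\left(\left(U{\left(-3 \right)} - 0\right) - 5\right)^{2} = \left(\left(\frac{1 - 6 \left(-3\right)^{2} + 18 \left(-3\right)}{\left(-3\right) \left(-3 - 3\right)} - 0\right) - 5\right)^{2} = \left(\left(- \frac{1 - 54 - 54}{3 \left(-6\right)} + 0\right) - 5\right)^{2} = \left(\left(\left(- \frac{1}{3}\right) \left(- \frac{1}{6}\right) \left(1 - 54 - 54\right) + 0\right) - 5\right)^{2} = \left(\left(\left(- \frac{1}{3}\right) \left(- \frac{1}{6}\right) \left(-107\right) + 0\right) - 5\right)^{2} = \left(\left(- \frac{107}{18} + 0\right) - 5\right)^{2} = \left(- \frac{107}{18} - 5\right)^{2} = \left(- \frac{197}{18}\right)^{2} = \frac{38809}{324}$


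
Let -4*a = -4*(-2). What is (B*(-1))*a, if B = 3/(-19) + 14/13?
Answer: 454/247 ≈ 1.8381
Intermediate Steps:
B = 227/247 (B = 3*(-1/19) + 14*(1/13) = -3/19 + 14/13 = 227/247 ≈ 0.91903)
a = -2 (a = -(-1)*(-2) = -¼*8 = -2)
(B*(-1))*a = ((227/247)*(-1))*(-2) = -227/247*(-2) = 454/247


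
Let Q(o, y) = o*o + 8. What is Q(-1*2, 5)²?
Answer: 144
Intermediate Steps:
Q(o, y) = 8 + o² (Q(o, y) = o² + 8 = 8 + o²)
Q(-1*2, 5)² = (8 + (-1*2)²)² = (8 + (-2)²)² = (8 + 4)² = 12² = 144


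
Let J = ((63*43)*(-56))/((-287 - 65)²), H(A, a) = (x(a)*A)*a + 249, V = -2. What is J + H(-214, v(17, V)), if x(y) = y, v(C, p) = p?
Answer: -9420179/15488 ≈ -608.22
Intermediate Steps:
H(A, a) = 249 + A*a² (H(A, a) = (a*A)*a + 249 = (A*a)*a + 249 = A*a² + 249 = 249 + A*a²)
J = -18963/15488 (J = (2709*(-56))/((-352)²) = -151704/123904 = -151704*1/123904 = -18963/15488 ≈ -1.2244)
J + H(-214, v(17, V)) = -18963/15488 + (249 - 214*(-2)²) = -18963/15488 + (249 - 214*4) = -18963/15488 + (249 - 856) = -18963/15488 - 607 = -9420179/15488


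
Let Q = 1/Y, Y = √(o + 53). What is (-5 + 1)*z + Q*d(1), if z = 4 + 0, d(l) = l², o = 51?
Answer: -16 + √26/52 ≈ -15.902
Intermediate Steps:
z = 4
Y = 2*√26 (Y = √(51 + 53) = √104 = 2*√26 ≈ 10.198)
Q = √26/52 (Q = 1/(2*√26) = √26/52 ≈ 0.098058)
(-5 + 1)*z + Q*d(1) = (-5 + 1)*4 + (√26/52)*1² = -4*4 + (√26/52)*1 = -16 + √26/52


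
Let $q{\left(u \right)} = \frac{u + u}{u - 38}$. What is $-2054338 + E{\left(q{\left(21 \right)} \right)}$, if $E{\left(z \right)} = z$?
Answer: $- \frac{34923788}{17} \approx -2.0543 \cdot 10^{6}$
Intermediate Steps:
$q{\left(u \right)} = \frac{2 u}{-38 + u}$
$-2054338 + E{\left(q{\left(21 \right)} \right)} = -2054338 + 2 \cdot 21 \frac{1}{-38 + 21} = -2054338 + 2 \cdot 21 \frac{1}{-17} = -2054338 + 2 \cdot 21 \left(- \frac{1}{17}\right) = -2054338 - \frac{42}{17} = - \frac{34923788}{17}$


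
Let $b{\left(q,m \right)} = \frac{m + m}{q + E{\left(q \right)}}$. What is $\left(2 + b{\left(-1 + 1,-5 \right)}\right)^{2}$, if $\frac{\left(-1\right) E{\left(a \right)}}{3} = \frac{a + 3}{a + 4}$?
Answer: $\frac{3364}{81} \approx 41.531$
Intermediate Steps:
$E{\left(a \right)} = - \frac{3 \left(3 + a\right)}{4 + a}$ ($E{\left(a \right)} = - 3 \frac{a + 3}{a + 4} = - 3 \frac{3 + a}{4 + a} = - \frac{3 \left(3 + a\right)}{4 + a}$)
$b{\left(q,m \right)} = \frac{2 m}{q + \frac{3 \left(-3 - q\right)}{4 + q}}$ ($b{\left(q,m \right)} = \frac{m + m}{q + \frac{3 \left(-3 - q\right)}{4 + q}} = \frac{2 m}{q + \frac{3 \left(-3 - q\right)}{4 + q}}$)
$\left(2 + b{\left(-1 + 1,-5 \right)}\right)^{2} = \left(2 + 2 \left(-5\right) \frac{1}{-9 + \left(-1 + 1\right) + \left(-1 + 1\right)^{2}} \left(4 + \left(-1 + 1\right)\right)\right)^{2} = \left(2 + 2 \left(-5\right) \frac{1}{-9 + 0 + 0^{2}} \left(4 + 0\right)\right)^{2} = \left(2 + 2 \left(-5\right) \frac{1}{-9 + 0 + 0} \cdot 4\right)^{2} = \left(2 + 2 \left(-5\right) \frac{1}{-9} \cdot 4\right)^{2} = \left(2 + 2 \left(-5\right) \left(- \frac{1}{9}\right) 4\right)^{2} = \left(2 + \frac{40}{9}\right)^{2} = \left(\frac{58}{9}\right)^{2} = \frac{3364}{81}$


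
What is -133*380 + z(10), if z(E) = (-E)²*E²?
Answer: -40540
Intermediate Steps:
z(E) = E⁴ (z(E) = E²*E² = E⁴)
-133*380 + z(10) = -133*380 + 10⁴ = -50540 + 10000 = -40540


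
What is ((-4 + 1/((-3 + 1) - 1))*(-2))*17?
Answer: 442/3 ≈ 147.33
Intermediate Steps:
((-4 + 1/((-3 + 1) - 1))*(-2))*17 = ((-4 + 1/(-2 - 1))*(-2))*17 = ((-4 + 1/(-3))*(-2))*17 = ((-4 - ⅓)*(-2))*17 = -13/3*(-2)*17 = (26/3)*17 = 442/3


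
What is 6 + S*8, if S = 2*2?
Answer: 38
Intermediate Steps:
S = 4
6 + S*8 = 6 + 4*8 = 6 + 32 = 38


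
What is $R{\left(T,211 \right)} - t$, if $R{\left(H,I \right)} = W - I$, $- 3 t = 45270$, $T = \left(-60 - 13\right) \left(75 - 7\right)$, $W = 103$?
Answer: $14982$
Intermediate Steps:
$T = -4964$ ($T = \left(-73\right) 68 = -4964$)
$t = -15090$ ($t = \left(- \frac{1}{3}\right) 45270 = -15090$)
$R{\left(H,I \right)} = 103 - I$
$R{\left(T,211 \right)} - t = \left(103 - 211\right) - -15090 = \left(103 - 211\right) + 15090 = -108 + 15090 = 14982$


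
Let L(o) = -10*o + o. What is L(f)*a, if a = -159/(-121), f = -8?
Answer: 11448/121 ≈ 94.612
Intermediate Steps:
L(o) = -9*o
a = 159/121 (a = -159*(-1/121) = 159/121 ≈ 1.3140)
L(f)*a = -9*(-8)*(159/121) = 72*(159/121) = 11448/121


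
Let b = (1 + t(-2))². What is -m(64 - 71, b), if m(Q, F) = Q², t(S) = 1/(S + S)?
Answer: -49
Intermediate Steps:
t(S) = 1/(2*S)
b = 9/16 (b = (1 + (½)/(-2))² = (1 + (½)*(-½))² = (1 - ¼)² = (¾)² = 9/16 ≈ 0.56250)
-m(64 - 71, b) = -(64 - 71)² = -1*(-7)² = -1*49 = -49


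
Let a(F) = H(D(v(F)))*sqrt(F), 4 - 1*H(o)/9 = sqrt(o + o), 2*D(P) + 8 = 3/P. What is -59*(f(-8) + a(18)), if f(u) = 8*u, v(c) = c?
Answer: 3776 - 6372*sqrt(2) + 531*I*sqrt(141) ≈ -5235.4 + 6305.3*I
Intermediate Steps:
D(P) = -4 + 3/(2*P) (D(P) = -4 + (3/P)/2 = -4 + 3/(2*P))
H(o) = 36 - 9*sqrt(2)*sqrt(o) (H(o) = 36 - 9*sqrt(o + o) = 36 - 9*sqrt(2)*sqrt(o))
a(F) = sqrt(F)*(36 - 9*sqrt(2)*sqrt(-4 + 3/(2*F))) (a(F) = (36 - 9*sqrt(2)*sqrt(-4 + 3/(2*F)))*sqrt(F) = sqrt(F)*(36 - 9*sqrt(2)*sqrt(-4 + 3/(2*F))))
-59*(f(-8) + a(18)) = -59*(8*(-8) + 9*sqrt(18)*(4 - sqrt((3 - 8*18)/18))) = -59*(-64 + 9*(3*sqrt(2))*(4 - sqrt((3 - 144)/18))) = -59*(-64 + 9*(3*sqrt(2))*(4 - sqrt((1/18)*(-141)))) = -59*(-64 + 9*(3*sqrt(2))*(4 - sqrt(-47/6))) = -59*(-64 + 9*(3*sqrt(2))*(4 - I*sqrt(282)/6)) = -59*(-64 + 27*sqrt(2)*(4 - I*sqrt(282)/6)) = 3776 - 1593*sqrt(2)*(4 - I*sqrt(282)/6)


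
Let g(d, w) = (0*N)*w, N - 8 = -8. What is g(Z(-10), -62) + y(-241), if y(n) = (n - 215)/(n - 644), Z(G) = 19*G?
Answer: 152/295 ≈ 0.51525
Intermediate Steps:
N = 0 (N = 8 - 8 = 0)
g(d, w) = 0 (g(d, w) = (0*0)*w = 0*w = 0)
y(n) = (-215 + n)/(-644 + n)
g(Z(-10), -62) + y(-241) = 0 + (-215 - 241)/(-644 - 241) = 0 - 456/(-885) = 0 - 1/885*(-456) = 0 + 152/295 = 152/295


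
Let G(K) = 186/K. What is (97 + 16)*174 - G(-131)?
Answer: 2575908/131 ≈ 19663.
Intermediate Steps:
(97 + 16)*174 - G(-131) = (97 + 16)*174 - 186/(-131) = 113*174 - 186*(-1)/131 = 19662 - 1*(-186/131) = 19662 + 186/131 = 2575908/131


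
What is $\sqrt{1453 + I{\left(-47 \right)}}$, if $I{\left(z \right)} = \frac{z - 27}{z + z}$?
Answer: $\frac{6 \sqrt{89206}}{47} \approx 38.129$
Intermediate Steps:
$I{\left(z \right)} = \frac{-27 + z}{2 z}$
$\sqrt{1453 + I{\left(-47 \right)}} = \sqrt{1453 + \frac{-27 - 47}{2 \left(-47\right)}} = \sqrt{1453 + \frac{1}{2} \left(- \frac{1}{47}\right) \left(-74\right)} = \sqrt{1453 + \frac{37}{47}} = \sqrt{\frac{68328}{47}} = \frac{6 \sqrt{89206}}{47}$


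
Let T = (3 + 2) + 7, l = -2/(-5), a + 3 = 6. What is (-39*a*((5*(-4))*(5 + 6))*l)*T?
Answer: 123552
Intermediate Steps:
a = 3 (a = -3 + 6 = 3)
l = ⅖ (l = -2*(-⅕) = ⅖ ≈ 0.40000)
T = 12 (T = 5 + 7 = 12)
(-39*a*((5*(-4))*(5 + 6))*l)*T = -39*3*((5*(-4))*(5 + 6))*2/5*12 = -39*3*(-20*11)*2/5*12 = -39*3*(-220)*2/5*12 = -(-25740)*2/5*12 = -39*(-264)*12 = 10296*12 = 123552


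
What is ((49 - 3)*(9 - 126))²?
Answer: 28965924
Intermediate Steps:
((49 - 3)*(9 - 126))² = (46*(-117))² = (-5382)² = 28965924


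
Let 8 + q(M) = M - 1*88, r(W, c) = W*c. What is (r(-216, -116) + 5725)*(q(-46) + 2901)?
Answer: 84924779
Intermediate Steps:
q(M) = -96 + M (q(M) = -8 + (M - 1*88) = -8 + (M - 88) = -8 + (-88 + M) = -96 + M)
(r(-216, -116) + 5725)*(q(-46) + 2901) = (-216*(-116) + 5725)*((-96 - 46) + 2901) = (25056 + 5725)*(-142 + 2901) = 30781*2759 = 84924779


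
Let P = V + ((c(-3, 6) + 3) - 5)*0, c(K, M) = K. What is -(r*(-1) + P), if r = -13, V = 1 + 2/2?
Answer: -15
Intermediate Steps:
V = 2 (V = 1 + 2*(½) = 1 + 1 = 2)
P = 2 (P = 2 + ((-3 + 3) - 5)*0 = 2 + (0 - 5)*0 = 2 - 5*0 = 2 + 0 = 2)
-(r*(-1) + P) = -(-13*(-1) + 2) = -(13 + 2) = -1*15 = -15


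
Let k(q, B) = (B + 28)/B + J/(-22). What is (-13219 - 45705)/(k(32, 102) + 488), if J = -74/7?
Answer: -57848637/480817 ≈ -120.31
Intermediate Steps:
J = -74/7 (J = -74*⅐ = -74/7 ≈ -10.571)
k(q, B) = 37/77 + (28 + B)/B (k(q, B) = (B + 28)/B - 74/7/(-22) = (28 + B)/B - 74/7*(-1/22) = (28 + B)/B + 37/77 = 37/77 + (28 + B)/B)
(-13219 - 45705)/(k(32, 102) + 488) = (-13219 - 45705)/((114/77 + 28/102) + 488) = -58924/((114/77 + 28*(1/102)) + 488) = -58924/((114/77 + 14/51) + 488) = -58924/(6892/3927 + 488) = -58924/1923268/3927 = -58924*3927/1923268 = -57848637/480817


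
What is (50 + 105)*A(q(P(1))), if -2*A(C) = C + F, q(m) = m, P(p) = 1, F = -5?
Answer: 310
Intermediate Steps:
A(C) = 5/2 - C/2 (A(C) = -(C - 5)/2 = -(-5 + C)/2 = 5/2 - C/2)
(50 + 105)*A(q(P(1))) = (50 + 105)*(5/2 - 1/2*1) = 155*(5/2 - 1/2) = 155*2 = 310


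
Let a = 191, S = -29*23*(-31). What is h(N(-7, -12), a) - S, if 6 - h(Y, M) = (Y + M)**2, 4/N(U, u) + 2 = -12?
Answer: -2795104/49 ≈ -57043.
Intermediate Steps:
N(U, u) = -2/7 (N(U, u) = 4/(-2 - 12) = 4/(-14) = 4*(-1/14) = -2/7)
S = 20677 (S = -667*(-31) = 20677)
h(Y, M) = 6 - (M + Y)**2 (h(Y, M) = 6 - (Y + M)**2 = 6 - (M + Y)**2)
h(N(-7, -12), a) - S = (6 - (191 - 2/7)**2) - 1*20677 = (6 - (1335/7)**2) - 20677 = (6 - 1*1782225/49) - 20677 = (6 - 1782225/49) - 20677 = -1781931/49 - 20677 = -2795104/49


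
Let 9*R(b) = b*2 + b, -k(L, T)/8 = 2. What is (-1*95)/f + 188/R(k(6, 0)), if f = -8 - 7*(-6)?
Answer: -2587/68 ≈ -38.044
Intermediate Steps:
k(L, T) = -16 (k(L, T) = -8*2 = -16)
f = 34 (f = -8 + 42 = 34)
R(b) = b/3 (R(b) = (b*2 + b)/9 = (2*b + b)/9 = (3*b)/9 = b/3)
(-1*95)/f + 188/R(k(6, 0)) = -1*95/34 + 188/(((1/3)*(-16))) = -95*1/34 + 188/(-16/3) = -95/34 + 188*(-3/16) = -95/34 - 141/4 = -2587/68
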